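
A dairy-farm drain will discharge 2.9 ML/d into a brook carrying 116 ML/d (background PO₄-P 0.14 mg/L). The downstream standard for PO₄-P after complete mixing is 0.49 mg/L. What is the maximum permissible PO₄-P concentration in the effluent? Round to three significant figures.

At the limit, (Qr·Cr + Qe·Cₑ)/(Qr + Qe) = 0.49:
Cₑ = (118.9·0.49 − 116.0·0.1400) / 2.900 = 14.49 mg/L.

14.5 mg/L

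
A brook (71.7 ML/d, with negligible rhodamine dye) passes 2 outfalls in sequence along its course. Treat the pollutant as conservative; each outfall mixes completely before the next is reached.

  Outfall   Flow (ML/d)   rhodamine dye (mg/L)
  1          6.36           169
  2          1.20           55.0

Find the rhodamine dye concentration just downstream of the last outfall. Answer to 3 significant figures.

14.4 mg/L

After outfall 1: Q = 71.70 + 6.360 = 78.06 ML/d; C = (71.70·0 + 6.360·169.0)/78.06 = 13.77 mg/L.
After outfall 2: Q = 78.06 + 1.200 = 79.26 ML/d; C = (78.06·13.77 + 1.200·55.00)/79.26 = 14.39 mg/L.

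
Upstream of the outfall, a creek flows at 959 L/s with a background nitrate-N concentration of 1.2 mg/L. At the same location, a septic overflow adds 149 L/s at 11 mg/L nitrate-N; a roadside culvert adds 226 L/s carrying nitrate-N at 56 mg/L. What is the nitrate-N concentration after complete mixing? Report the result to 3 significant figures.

Mixed concentration C = ΣQC/ΣQ = (959.0·1.200 + 149.0·11.00 + 226.0·56.00) / 1334 = 15450/1334 = 11.58 mg/L.

11.6 mg/L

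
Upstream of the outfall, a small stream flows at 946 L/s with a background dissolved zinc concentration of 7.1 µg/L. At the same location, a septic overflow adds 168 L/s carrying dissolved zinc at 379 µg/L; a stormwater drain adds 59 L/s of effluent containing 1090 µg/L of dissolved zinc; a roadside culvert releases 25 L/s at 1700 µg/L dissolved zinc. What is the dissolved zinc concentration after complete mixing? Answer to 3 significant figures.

Mass balance: C = (946.0·7.100 + 168.0·379.0 + 59.00·1090 + 25.00·1700) / 1198 = 177200/1198 = 147.9 µg/L.

148 µg/L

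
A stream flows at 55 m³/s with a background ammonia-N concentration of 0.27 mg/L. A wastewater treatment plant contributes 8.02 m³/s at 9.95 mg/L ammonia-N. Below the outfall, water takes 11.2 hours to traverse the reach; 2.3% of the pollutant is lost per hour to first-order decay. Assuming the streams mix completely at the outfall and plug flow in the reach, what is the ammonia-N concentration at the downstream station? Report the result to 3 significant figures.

1.16 mg/L

Flow-weighted average: C = (55.00·0.2700 + 8.020·9.950) / 63.02 = 94.65/63.02 = 1.502 mg/L.
2.3%/h lost → k = −ln(1 − 0.023) = 0.02327 h⁻¹.
Applying C = C₀e^(−kt): 1.502 × 0.7706 = 1.157 mg/L.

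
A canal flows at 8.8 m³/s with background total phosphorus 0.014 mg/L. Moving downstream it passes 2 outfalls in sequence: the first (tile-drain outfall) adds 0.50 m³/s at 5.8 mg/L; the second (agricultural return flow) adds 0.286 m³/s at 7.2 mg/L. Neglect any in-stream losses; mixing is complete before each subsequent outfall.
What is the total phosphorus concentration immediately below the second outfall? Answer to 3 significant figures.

0.530 mg/L

Outfall 1: combined Q = 9.300 m³/s; C = (8.800·0.01400 + 0.5000·5.800)/9.300 = 0.3251 mg/L.
Outfall 2: combined Q = 9.586 m³/s; C = (9.300·0.3251 + 0.2860·7.200)/9.586 = 0.5302 mg/L.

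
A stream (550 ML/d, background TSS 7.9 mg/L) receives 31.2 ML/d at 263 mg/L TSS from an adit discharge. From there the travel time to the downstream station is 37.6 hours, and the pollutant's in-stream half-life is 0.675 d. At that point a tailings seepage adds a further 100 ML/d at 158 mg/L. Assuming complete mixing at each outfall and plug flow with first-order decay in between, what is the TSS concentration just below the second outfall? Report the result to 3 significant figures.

26.9 mg/L

Mass balance: C = (550.0·7.900 + 31.20·263.0) / 581.2 = 12550/581.2 = 21.59 mg/L; combined flow 581.2 ML/d.
Half-life 0.675 d → k = ln 2 / 0.675 = 1.027 d⁻¹.
First-order decay: C = 21.59·exp(−k·t) = 21.59·0.2001 = 4.322 mg/L.
Second outfall: C = (581.2·4.322 + 100.0·158.0)/681.2 = 26.88 mg/L.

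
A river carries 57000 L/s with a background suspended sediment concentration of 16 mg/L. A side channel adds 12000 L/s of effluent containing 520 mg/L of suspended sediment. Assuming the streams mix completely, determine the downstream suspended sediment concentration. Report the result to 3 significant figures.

Mixed concentration C = ΣQC/ΣQ = (57000·16.00 + 12000·520.0) / 69000 = 7152000/69000 = 103.7 mg/L.

104 mg/L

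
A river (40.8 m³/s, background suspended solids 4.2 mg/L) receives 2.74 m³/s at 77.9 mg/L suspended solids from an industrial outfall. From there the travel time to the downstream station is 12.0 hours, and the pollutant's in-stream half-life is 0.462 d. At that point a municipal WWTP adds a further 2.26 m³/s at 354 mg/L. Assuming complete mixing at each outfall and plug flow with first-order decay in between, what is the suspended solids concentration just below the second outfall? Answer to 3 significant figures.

21.4 mg/L

Flow-weighted average: C = (40.80·4.200 + 2.740·77.90) / 43.54 = 384.8/43.54 = 8.838 mg/L; combined flow 43.54 m³/s.
Half-life 0.462 d → k = ln 2 / 0.462 = 1.500 d⁻¹.
Decay over the reach: 8.838·exp(−kt) = 8.838·0.4723 = 4.174 mg/L.
Second outfall: C = (43.54·4.174 + 2.260·354.0)/45.80 = 21.44 mg/L.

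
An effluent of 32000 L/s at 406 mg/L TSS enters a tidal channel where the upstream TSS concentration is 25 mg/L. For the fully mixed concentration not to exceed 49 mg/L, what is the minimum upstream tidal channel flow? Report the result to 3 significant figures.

476000 L/s

Set C_mix = 49: (Q·25.00 + 32000·406.0) / (Q + 32000) = 49
→ Q = 32000·(406.0 − 49)/(49 − 25.00) = 476000 L/s.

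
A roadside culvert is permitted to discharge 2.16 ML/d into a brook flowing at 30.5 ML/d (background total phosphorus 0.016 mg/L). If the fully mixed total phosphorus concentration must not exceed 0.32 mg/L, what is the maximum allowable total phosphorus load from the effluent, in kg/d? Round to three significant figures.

9.96 kg/d

Mass balance at the limit: 30.50·0.01600 + 2.160·Cₑ = 32.66·0.32 → Cₑ = 4.613 mg/L.
2.160 ML/d = 0.02500 m³/s. Load = 0.02500 m³/s × 4.613 g/m³ × 86 400 s/d = 9.963 kg/d.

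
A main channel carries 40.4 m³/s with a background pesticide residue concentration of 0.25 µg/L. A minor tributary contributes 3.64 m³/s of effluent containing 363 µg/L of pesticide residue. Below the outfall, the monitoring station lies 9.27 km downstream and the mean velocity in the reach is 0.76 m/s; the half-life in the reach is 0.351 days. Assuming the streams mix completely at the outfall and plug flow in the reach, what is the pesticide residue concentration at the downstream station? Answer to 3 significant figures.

Flow-weighted average: C = (40.40·0.2500 + 3.640·363.0) / 44.04 = 1331/44.04 = 30.23 µg/L.
Travel time t = 9.27·1000 / 0.76 = 12200 s = 3.388 h.
Half-life 0.351 d → k = ln 2 / 0.351 = 1.975 d⁻¹.
After decay, C = 30.23 × e^(−kt) = 30.23 × 0.7567 = 22.88 µg/L.

22.9 µg/L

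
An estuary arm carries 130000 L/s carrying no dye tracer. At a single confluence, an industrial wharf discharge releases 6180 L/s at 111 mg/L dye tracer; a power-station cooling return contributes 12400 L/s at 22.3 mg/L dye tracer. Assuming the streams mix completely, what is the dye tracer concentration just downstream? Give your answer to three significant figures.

Mixed concentration C = ΣQC/ΣQ = (130000·0 + 6180·111.0 + 12400·22.30) / 148600 = 962500/148600 = 6.478 mg/L.

6.48 mg/L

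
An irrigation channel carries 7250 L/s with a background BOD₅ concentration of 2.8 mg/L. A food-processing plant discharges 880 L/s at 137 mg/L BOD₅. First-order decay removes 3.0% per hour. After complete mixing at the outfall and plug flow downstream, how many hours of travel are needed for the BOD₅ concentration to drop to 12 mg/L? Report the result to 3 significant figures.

12.1 h

After mixing, C = (7250·2.800 + 880.0·137.0) / 8130 = 140900/8130 = 17.33 mg/L.
3.0%/h lost → k = −ln(1 − 0.03) = 0.03046 h⁻¹.
17.33·exp(−k·t) = 12 → t = ln(17.33/12)/k = 43410 s = 12.06 h.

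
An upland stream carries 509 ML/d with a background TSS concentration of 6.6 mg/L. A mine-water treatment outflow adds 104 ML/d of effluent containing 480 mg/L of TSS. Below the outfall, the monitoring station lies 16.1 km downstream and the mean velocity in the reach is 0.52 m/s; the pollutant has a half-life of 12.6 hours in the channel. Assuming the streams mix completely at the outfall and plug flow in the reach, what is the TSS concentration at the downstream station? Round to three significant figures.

Mass balance: C = (509.0·6.600 + 104.0·480.0) / 613.0 = 53280/613.0 = 86.92 mg/L.
Travel time t = 16.1·1000 / 0.52 = 30960 s = 8.600 h.
Half-life 12.6 h → k = ln 2 / 12.6 = 0.05501 h⁻¹ = 1.320 d⁻¹.
Decay over the reach: 86.92·exp(−kt) = 86.92·0.6231 = 54.15 mg/L.

54.2 mg/L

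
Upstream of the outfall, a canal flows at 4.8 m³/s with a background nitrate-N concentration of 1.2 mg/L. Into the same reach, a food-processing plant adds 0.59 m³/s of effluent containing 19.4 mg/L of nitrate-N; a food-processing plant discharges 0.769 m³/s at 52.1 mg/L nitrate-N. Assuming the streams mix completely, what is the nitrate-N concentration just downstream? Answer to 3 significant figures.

Conservation of mass: C = (4.800·1.200 + 0.5900·19.40 + 0.7690·52.10) / 6.159 = 57.27/6.159 = 9.299 mg/L.

9.30 mg/L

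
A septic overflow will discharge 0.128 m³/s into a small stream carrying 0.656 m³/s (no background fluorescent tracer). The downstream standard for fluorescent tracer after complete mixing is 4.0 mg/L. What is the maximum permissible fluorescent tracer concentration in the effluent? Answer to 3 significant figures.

24.5 mg/L

At the limit, (Qr·Cr + Qe·Cₑ)/(Qr + Qe) = 4.0:
Cₑ = (0.7840·4.0 − 0.6560·0) / 0.1280 = 24.50 mg/L.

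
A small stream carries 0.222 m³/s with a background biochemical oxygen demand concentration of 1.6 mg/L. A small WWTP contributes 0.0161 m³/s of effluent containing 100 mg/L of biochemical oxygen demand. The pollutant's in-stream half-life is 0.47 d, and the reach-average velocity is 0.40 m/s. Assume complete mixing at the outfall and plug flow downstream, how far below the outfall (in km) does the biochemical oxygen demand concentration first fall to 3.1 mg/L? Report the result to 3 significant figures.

After mixing, C = (0.2220·1.600 + 0.01610·100.0) / 0.2381 = 1.965/0.2381 = 8.254 mg/L.
Half-life 0.47 d → k = ln 2 / 0.47 = 1.475 d⁻¹.
Set 8.254·exp(−k·t) = 3.1 → t = ln(8.254/3.1)/k = 57370 s = 15.94 h.
Distance = v·t = 0.40·57370 = 22950 m = 22.95 km.

22.9 km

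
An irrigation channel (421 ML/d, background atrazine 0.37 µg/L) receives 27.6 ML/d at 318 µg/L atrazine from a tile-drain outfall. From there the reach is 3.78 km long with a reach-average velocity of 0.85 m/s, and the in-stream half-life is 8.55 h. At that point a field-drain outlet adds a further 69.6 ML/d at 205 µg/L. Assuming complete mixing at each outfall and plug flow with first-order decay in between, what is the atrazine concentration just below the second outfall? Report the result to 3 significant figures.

Conservation of mass: C = (421.0·0.3700 + 27.60·318.0) / 448.6 = 8933/448.6 = 19.91 µg/L; combined flow 448.6 ML/d.
Travel time t = 3.78·1000 / 0.85 = 4447 s = 1.235 h.
Half-life 8.55 h → k = ln 2 / 8.55 = 0.08107 h⁻¹ = 1.946 d⁻¹.
Applying C = C₀e^(−kt): 19.91 × 0.9047 = 18.01 µg/L.
Second outfall: C = (448.6·18.01 + 69.60·205.0)/518.2 = 43.13 µg/L.

43.1 µg/L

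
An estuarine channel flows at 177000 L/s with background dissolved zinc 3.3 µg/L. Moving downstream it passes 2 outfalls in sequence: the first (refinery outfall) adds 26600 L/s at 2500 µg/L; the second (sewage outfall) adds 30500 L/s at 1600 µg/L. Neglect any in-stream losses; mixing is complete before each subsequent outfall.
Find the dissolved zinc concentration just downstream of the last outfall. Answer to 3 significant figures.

Outfall 1: combined Q = 203600 L/s; C = (177000·3.300 + 26600·2500)/203600 = 329.5 µg/L.
Outfall 2: combined Q = 234100 L/s; C = (203600·329.5 + 30500·1600)/234100 = 495.0 µg/L.

495 µg/L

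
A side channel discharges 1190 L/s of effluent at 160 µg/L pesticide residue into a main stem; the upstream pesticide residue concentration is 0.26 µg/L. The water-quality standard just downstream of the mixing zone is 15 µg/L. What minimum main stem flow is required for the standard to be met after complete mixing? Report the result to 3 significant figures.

11700 L/s

Set C_mix = 15: (Q·0.2600 + 1190·160.0) / (Q + 1190) = 15
→ Q = 1190·(160.0 − 15)/(15 − 0.2600) = 11710 L/s.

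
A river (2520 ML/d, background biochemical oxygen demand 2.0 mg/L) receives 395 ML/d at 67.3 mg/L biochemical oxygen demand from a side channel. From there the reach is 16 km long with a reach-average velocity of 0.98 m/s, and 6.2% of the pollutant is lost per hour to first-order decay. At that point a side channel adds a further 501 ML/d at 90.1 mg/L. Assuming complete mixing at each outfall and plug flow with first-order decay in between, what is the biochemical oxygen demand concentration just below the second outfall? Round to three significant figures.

20.1 mg/L

Flow-weighted average: C = (2520·2.000 + 395.0·67.30) / 2915 = 31620/2915 = 10.85 mg/L; combined flow 2915 ML/d.
Travel time t = 16·1000 / 0.98 = 16330 s = 4.535 h.
6.2%/h lost → k = −ln(1 − 0.062) = 0.06401 h⁻¹.
First-order decay: C = 10.85·exp(−k·t) = 10.85·0.7481 = 8.115 mg/L.
At the second outfall, C = (2915·8.115 + 501.0·90.10) / (2915 + 501.0) = 20.14 mg/L.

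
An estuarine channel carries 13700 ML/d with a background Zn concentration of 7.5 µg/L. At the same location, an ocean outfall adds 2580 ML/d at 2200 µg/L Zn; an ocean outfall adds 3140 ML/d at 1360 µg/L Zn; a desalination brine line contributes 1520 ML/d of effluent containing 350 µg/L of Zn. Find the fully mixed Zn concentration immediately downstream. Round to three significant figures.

Mass balance: C = (13700·7.500 + 2580·2200 + 3140·1360 + 1520·350.0) / 20940 = 10580000/20940 = 505.3 µg/L.

505 µg/L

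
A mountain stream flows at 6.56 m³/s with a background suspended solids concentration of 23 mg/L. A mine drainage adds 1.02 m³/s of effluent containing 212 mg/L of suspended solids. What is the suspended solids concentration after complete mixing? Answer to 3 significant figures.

48.4 mg/L

Mixed concentration C = ΣQC/ΣQ = (6.560·23.00 + 1.020·212.0) / 7.580 = 367.1/7.580 = 48.43 mg/L.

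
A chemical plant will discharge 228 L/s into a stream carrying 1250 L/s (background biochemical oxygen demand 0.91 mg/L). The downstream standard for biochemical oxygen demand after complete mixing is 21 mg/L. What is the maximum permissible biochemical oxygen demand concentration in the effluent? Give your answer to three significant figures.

131 mg/L

At the limit, (Qr·Cr + Qe·Cₑ)/(Qr + Qe) = 21:
Cₑ = (1478·21 − 1250·0.9100) / 228.0 = 131.1 mg/L.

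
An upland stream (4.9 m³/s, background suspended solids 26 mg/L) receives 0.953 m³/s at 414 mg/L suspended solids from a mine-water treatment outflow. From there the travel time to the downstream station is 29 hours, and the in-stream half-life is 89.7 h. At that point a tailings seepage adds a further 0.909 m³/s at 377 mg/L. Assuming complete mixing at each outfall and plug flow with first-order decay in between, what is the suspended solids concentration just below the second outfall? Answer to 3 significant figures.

Mass balance: C = (4.900·26.00 + 0.9530·414.0) / 5.853 = 521.9/5.853 = 89.18 mg/L; combined flow 5.853 m³/s.
Half-life 89.7 h → k = ln 2 / 89.7 = 0.007727 h⁻¹ = 0.1855 d⁻¹.
First-order decay: C = 89.18·exp(−k·t) = 89.18·0.7992 = 71.27 mg/L.
At the second outfall, C = (5.853·71.27 + 0.9090·377.0) / (5.853 + 0.9090) = 112.4 mg/L.

112 mg/L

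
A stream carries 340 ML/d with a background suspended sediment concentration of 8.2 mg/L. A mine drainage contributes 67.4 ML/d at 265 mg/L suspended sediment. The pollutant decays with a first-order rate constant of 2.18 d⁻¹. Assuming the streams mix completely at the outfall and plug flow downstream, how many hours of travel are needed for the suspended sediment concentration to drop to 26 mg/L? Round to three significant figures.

Mass balance: C = (340.0·8.200 + 67.40·265.0) / 407.4 = 20650/407.4 = 50.68 mg/L.
50.68·exp(−k·t) = 26 → t = ln(50.68/26)/k = 26460 s = 7.349 h.

7.35 h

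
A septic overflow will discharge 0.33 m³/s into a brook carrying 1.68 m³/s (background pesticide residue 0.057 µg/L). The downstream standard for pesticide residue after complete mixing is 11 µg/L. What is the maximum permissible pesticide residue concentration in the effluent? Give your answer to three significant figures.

66.7 µg/L

At the limit, (Qr·Cr + Qe·Cₑ)/(Qr + Qe) = 11:
Cₑ = (2.010·11 − 1.680·0.05700) / 0.3300 = 66.71 µg/L.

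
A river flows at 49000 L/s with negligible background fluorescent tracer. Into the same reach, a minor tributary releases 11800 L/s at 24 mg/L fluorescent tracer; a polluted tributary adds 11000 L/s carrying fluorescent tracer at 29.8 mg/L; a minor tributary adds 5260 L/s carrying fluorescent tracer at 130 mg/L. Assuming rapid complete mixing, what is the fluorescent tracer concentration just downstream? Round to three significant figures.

16.8 mg/L

Mixed concentration C = ΣQC/ΣQ = (49000·0 + 11800·24.00 + 11000·29.80 + 5260·130.0) / 77060 = 1295000/77060 = 16.80 mg/L.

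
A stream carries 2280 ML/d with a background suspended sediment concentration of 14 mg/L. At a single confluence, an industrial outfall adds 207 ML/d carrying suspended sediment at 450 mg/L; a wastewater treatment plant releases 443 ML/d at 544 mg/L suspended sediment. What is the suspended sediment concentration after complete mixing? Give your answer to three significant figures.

Mass balance: C = (2280·14.00 + 207.0·450.0 + 443.0·544.0) / 2930 = 366100/2930 = 124.9 mg/L.

125 mg/L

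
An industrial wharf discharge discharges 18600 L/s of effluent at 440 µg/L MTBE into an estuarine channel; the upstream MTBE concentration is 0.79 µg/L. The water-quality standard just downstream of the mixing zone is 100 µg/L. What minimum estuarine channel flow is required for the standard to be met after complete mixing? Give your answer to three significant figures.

63700 L/s

Set C_mix = 100: (Q·0.7900 + 18600·440.0) / (Q + 18600) = 100
→ Q = 18600·(440.0 − 100)/(100 − 0.7900) = 63740 L/s.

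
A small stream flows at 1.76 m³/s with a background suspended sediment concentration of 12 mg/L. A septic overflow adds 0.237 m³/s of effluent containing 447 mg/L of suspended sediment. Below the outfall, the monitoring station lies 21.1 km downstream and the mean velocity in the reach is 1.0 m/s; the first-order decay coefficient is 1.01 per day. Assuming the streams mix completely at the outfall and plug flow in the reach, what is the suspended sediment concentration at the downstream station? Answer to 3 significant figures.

Flow-weighted average: C = (1.760·12.00 + 0.2370·447.0) / 1.997 = 127.1/1.997 = 63.62 mg/L.
Travel time t = 21.1·1000 / 1.0 = 21100 s = 5.861 h.
Decay over the reach: 63.62·exp(−kt) = 63.62·0.7814 = 49.72 mg/L.

49.7 mg/L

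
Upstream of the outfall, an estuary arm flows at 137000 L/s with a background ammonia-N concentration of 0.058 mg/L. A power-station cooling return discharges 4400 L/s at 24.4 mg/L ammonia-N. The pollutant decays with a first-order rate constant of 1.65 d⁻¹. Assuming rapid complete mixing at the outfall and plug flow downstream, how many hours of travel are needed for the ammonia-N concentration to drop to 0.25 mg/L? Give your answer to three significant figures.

Conservation of mass: C = (137000·0.05800 + 4400·24.40) / 141400 = 115300/141400 = 0.8155 mg/L.
0.8155·exp(−k·t) = 0.25 → t = ln(0.8155/0.25)/k = 61910 s = 17.20 h.

17.2 h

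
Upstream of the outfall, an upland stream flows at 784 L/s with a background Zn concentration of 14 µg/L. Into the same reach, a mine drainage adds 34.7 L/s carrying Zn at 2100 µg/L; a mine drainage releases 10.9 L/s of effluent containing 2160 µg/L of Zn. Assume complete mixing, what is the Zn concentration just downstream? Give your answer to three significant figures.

After mixing, C = (784.0·14.00 + 34.70·2100 + 10.90·2160) / 829.6 = 107400/829.6 = 129.4 µg/L.

129 µg/L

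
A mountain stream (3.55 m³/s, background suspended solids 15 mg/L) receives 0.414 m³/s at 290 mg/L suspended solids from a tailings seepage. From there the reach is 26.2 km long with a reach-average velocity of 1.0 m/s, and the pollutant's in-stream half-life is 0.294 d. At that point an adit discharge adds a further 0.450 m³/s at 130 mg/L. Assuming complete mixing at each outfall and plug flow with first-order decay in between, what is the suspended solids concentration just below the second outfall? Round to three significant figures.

32.5 mg/L

Flow-weighted average: C = (3.550·15.00 + 0.4140·290.0) / 3.964 = 173.3/3.964 = 43.72 mg/L; combined flow 3.964 m³/s.
Travel time t = 26.2·1000 / 1.0 = 26200 s = 7.278 h.
Half-life 0.294 d → k = ln 2 / 0.294 = 2.358 d⁻¹.
Decay over the reach: 43.72·exp(−kt) = 43.72·0.4892 = 21.39 mg/L.
Second outfall: C = (3.964·21.39 + 0.4500·130.0)/4.414 = 32.46 mg/L.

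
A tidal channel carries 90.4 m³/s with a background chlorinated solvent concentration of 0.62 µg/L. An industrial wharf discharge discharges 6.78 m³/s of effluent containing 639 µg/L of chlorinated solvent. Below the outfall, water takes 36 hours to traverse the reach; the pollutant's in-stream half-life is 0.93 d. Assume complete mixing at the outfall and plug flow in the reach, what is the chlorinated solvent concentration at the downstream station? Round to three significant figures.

14.8 µg/L

Flow-weighted average: C = (90.40·0.6200 + 6.780·639.0) / 97.18 = 4388/97.18 = 45.16 µg/L.
Half-life 0.93 d → k = ln 2 / 0.93 = 0.7453 d⁻¹.
Decay over the reach: 45.16·exp(−kt) = 45.16·0.3269 = 14.76 µg/L.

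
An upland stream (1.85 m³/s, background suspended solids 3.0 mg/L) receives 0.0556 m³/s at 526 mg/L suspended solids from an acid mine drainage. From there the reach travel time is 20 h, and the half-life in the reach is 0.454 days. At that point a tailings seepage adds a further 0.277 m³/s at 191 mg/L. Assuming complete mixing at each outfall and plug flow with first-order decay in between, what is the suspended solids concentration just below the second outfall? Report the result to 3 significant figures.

Mixed concentration C = ΣQC/ΣQ = (1.850·3.000 + 0.05560·526.0) / 1.906 = 34.80/1.906 = 18.26 mg/L; combined flow 1.906 m³/s.
Half-life 0.454 d → k = ln 2 / 0.454 = 1.527 d⁻¹.
First-order decay: C = 18.26·exp(−k·t) = 18.26·0.2802 = 5.116 mg/L.
At the second outfall, C = (1.906·5.116 + 0.2770·191.0) / (1.906 + 0.2770) = 28.71 mg/L.

28.7 mg/L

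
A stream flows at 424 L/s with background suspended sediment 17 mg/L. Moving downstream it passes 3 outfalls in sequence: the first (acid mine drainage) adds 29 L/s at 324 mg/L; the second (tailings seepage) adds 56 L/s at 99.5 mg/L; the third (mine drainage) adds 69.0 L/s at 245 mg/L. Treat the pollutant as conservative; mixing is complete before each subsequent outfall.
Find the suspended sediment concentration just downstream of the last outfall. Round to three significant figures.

After outfall 1: Q = 424.0 + 29.00 = 453.0 L/s; C = (424.0·17.00 + 29.00·324.0)/453.0 = 36.65 mg/L.
After outfall 2: Q = 453.0 + 56.00 = 509.0 L/s; C = (453.0·36.65 + 56.00·99.50)/509.0 = 43.57 mg/L.
After outfall 3: Q = 509.0 + 69.00 = 578.0 L/s; C = (509.0·43.57 + 69.00·245.0)/578.0 = 67.61 mg/L.

67.6 mg/L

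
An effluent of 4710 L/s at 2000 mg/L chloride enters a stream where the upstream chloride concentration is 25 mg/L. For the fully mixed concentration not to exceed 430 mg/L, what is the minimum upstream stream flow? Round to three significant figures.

Set C_mix = 430: (Q·25.00 + 4710·2000) / (Q + 4710) = 430
→ Q = 4710·(2000 − 430)/(430 − 25.00) = 18260 L/s.

18300 L/s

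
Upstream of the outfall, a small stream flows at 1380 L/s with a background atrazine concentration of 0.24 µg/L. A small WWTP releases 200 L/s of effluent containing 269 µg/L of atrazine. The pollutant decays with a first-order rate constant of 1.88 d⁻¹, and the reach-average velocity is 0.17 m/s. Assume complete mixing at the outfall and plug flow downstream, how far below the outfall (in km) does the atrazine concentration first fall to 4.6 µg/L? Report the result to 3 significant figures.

Mass balance: C = (1380·0.2400 + 200.0·269.0) / 1580 = 54130/1580 = 34.26 µg/L.
Set 34.26·exp(−k·t) = 4.6 → t = ln(34.26/4.6)/k = 92280 s = 25.63 h.
Distance = v·t = 0.17·92280 = 15690 m = 15.69 km.

15.7 km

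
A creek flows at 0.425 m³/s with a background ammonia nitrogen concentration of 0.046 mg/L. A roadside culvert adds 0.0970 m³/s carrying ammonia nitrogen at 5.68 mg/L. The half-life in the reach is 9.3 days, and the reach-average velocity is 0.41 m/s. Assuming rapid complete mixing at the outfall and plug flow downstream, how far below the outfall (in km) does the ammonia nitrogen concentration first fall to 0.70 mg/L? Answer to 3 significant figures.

212 km

After mixing, C = (0.4250·0.04600 + 0.09700·5.680) / 0.5220 = 0.5705/0.5220 = 1.093 mg/L.
Half-life 9.3 d → k = ln 2 / 9.3 = 0.07453 d⁻¹.
Set 1.093·exp(−k·t) = 0.70 → t = ln(1.093/0.70)/k = 516500 s = 143.5 h.
Distance = v·t = 0.41·516500 = 211800 m = 211.8 km.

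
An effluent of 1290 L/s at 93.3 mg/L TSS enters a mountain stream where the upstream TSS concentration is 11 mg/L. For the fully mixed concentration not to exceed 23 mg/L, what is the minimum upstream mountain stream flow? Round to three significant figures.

7560 L/s

Set C_mix = 23: (Q·11.00 + 1290·93.30) / (Q + 1290) = 23
→ Q = 1290·(93.30 − 23)/(23 − 11.00) = 7557 L/s.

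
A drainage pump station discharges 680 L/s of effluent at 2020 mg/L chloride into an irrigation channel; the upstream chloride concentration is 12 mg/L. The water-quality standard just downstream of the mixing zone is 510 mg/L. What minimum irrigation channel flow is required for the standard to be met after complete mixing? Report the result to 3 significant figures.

Set C_mix = 510: (Q·12.00 + 680.0·2020) / (Q + 680.0) = 510
→ Q = 680.0·(2020 − 510)/(510 − 12.00) = 2062 L/s.

2060 L/s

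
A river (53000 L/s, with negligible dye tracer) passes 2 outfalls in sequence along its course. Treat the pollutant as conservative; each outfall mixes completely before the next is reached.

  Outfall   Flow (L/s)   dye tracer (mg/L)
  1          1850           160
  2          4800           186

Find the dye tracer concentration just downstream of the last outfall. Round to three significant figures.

19.9 mg/L

Outfall 1: combined Q = 54850 L/s; C = (53000·0 + 1850·160.0)/54850 = 5.397 mg/L.
Outfall 2: combined Q = 59650 L/s; C = (54850·5.397 + 4800·186.0)/59650 = 19.93 mg/L.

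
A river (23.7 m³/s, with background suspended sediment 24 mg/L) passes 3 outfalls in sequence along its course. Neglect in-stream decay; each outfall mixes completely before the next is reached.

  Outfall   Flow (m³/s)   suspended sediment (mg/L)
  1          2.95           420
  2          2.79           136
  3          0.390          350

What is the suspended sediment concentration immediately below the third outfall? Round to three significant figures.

77.9 mg/L

Below outfall 1: Q → 26.65 m³/s, C = (23.70·24.00 + 2.950·420.0)/26.65 = 67.83 mg/L.
Below outfall 2: Q → 29.44 m³/s, C = (26.65·67.83 + 2.790·136.0)/29.44 = 74.29 mg/L.
Below outfall 3: Q → 29.83 m³/s, C = (29.44·74.29 + 0.3900·350.0)/29.83 = 77.90 mg/L.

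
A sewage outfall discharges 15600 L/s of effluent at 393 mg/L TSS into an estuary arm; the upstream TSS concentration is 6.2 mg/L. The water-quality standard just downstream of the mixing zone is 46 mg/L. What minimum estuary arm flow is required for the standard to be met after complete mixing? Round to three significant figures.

136000 L/s

Set C_mix = 46: (Q·6.200 + 15600·393.0) / (Q + 15600) = 46
→ Q = 15600·(393.0 − 46)/(46 − 6.200) = 136000 L/s.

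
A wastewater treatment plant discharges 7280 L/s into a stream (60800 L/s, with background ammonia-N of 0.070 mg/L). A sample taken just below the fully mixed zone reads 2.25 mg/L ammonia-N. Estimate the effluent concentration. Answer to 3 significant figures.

Mass balance: 60800·0.07000 + 7280·Cₑ = 68080·2.250
→ Cₑ = (68080·2.250 − 60800·0.07000) / 7280 = 20.46 mg/L.

20.5 mg/L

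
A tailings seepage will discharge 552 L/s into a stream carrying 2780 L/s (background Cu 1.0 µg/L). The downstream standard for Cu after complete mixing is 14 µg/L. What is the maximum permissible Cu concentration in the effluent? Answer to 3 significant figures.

79.5 µg/L

At the limit, (Qr·Cr + Qe·Cₑ)/(Qr + Qe) = 14:
Cₑ = (3332·14 − 2780·1.000) / 552.0 = 79.47 µg/L.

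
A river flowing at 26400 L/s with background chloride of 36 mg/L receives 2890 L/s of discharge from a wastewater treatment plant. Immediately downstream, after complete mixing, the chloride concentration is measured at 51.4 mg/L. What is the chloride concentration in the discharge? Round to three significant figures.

Mass balance: 26400·36.00 + 2890·Cₑ = 29290·51.40
→ Cₑ = (29290·51.40 − 26400·36.00) / 2890 = 192.1 mg/L.

192 mg/L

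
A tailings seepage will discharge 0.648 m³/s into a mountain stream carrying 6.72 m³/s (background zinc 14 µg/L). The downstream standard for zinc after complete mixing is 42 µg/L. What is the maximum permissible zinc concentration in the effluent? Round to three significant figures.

332 µg/L

At the limit, (Qr·Cr + Qe·Cₑ)/(Qr + Qe) = 42:
Cₑ = (7.368·42 − 6.720·14.00) / 0.6480 = 332.4 µg/L.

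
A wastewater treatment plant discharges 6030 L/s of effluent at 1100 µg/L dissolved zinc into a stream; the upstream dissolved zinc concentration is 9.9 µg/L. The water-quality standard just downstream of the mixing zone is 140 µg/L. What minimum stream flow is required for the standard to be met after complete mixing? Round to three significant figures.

Set C_mix = 140: (Q·9.900 + 6030·1100) / (Q + 6030) = 140
→ Q = 6030·(1100 − 140)/(140 − 9.900) = 44500 L/s.

44500 L/s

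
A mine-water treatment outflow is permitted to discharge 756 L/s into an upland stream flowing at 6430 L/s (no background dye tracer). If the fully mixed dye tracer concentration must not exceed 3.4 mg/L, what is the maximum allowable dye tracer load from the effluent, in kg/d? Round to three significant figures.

Mass balance at the limit: 6430·0 + 756.0·Cₑ = 7186·3.4 → Cₑ = 32.32 mg/L.
756.0 L/s = 0.7560 m³/s. Load = 0.7560 m³/s × 32.32 g/m³ × 86 400 s/d = 2111 kg/d.

2110 kg/d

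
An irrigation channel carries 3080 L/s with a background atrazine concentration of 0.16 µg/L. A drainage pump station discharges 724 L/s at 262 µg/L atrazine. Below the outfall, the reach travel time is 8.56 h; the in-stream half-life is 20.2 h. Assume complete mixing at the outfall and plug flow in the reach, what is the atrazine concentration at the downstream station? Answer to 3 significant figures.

Conservation of mass: C = (3080·0.1600 + 724.0·262.0) / 3804 = 190200/3804 = 49.99 µg/L.
Half-life 20.2 h → k = ln 2 / 20.2 = 0.03431 h⁻¹ = 0.8235 d⁻¹.
Decay over the reach: 49.99·exp(−kt) = 49.99·0.7455 = 37.27 µg/L.

37.3 µg/L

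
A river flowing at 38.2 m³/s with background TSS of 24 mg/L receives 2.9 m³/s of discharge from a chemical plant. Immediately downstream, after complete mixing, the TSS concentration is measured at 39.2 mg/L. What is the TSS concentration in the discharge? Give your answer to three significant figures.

239 mg/L

Mass balance: 38.20·24.00 + 2.900·Cₑ = 41.10·39.20
→ Cₑ = (41.10·39.20 − 38.20·24.00) / 2.900 = 239.4 mg/L.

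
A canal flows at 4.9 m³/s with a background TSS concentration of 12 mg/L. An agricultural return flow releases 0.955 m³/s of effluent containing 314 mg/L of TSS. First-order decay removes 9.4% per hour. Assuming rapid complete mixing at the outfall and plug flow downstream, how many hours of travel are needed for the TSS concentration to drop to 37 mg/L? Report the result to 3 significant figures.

Flow-weighted average: C = (4.900·12.00 + 0.9550·314.0) / 5.855 = 358.7/5.855 = 61.26 mg/L.
9.4%/h lost → k = −ln(1 − 0.094) = 0.09872 h⁻¹.
61.26·exp(−k·t) = 37 → t = ln(61.26/37)/k = 18390 s = 5.107 h.

5.11 h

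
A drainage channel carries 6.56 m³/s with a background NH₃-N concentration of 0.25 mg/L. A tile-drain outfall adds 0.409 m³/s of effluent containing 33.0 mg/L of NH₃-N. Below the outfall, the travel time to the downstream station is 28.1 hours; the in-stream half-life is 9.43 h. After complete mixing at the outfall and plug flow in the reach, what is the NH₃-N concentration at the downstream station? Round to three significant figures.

Flow-weighted average: C = (6.560·0.2500 + 0.4090·33.00) / 6.969 = 15.14/6.969 = 2.172 mg/L.
Half-life 9.43 h → k = ln 2 / 9.43 = 0.07350 h⁻¹ = 1.764 d⁻¹.
Applying C = C₀e^(−kt): 2.172 × 0.1268 = 0.2753 mg/L.

0.275 mg/L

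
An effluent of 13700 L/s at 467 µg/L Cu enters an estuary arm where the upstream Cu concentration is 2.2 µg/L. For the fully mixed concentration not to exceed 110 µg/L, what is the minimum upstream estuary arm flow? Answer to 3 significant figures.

Set C_mix = 110: (Q·2.200 + 13700·467.0) / (Q + 13700) = 110
→ Q = 13700·(467.0 − 110)/(110 − 2.200) = 45370 L/s.

45400 L/s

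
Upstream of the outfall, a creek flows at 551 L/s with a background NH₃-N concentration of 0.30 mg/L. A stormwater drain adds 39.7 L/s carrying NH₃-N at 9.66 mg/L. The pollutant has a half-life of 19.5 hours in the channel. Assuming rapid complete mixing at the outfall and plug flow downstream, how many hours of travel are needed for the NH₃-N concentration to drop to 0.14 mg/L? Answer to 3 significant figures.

53.2 h

Flow-weighted average: C = (551.0·0.3000 + 39.70·9.660) / 590.7 = 548.8/590.7 = 0.9291 mg/L.
Half-life 19.5 h → k = ln 2 / 19.5 = 0.03555 h⁻¹ = 0.8531 d⁻¹.
0.9291·exp(−k·t) = 0.14 → t = ln(0.9291/0.14)/k = 191700 s = 53.24 h.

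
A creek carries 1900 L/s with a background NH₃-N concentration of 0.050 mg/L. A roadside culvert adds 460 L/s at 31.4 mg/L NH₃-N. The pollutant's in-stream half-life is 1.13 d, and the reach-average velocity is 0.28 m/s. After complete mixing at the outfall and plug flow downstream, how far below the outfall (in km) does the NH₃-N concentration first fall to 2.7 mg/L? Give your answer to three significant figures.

Mass balance: C = (1900·0.05000 + 460.0·31.40) / 2360 = 14540/2360 = 6.161 mg/L.
Half-life 1.13 d → k = ln 2 / 1.13 = 0.6134 d⁻¹.
Set 6.161·exp(−k·t) = 2.7 → t = ln(6.161/2.7)/k = 116200 s = 32.28 h.
Distance = v·t = 0.28·116200 = 32530 m = 32.53 km.

32.5 km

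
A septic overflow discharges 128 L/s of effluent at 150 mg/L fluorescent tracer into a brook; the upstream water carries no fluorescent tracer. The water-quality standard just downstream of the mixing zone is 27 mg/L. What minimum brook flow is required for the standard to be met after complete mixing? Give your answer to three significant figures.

583 L/s

Set C_mix = 27: (Q·0 + 128.0·150.0) / (Q + 128.0) = 27
→ Q = 128.0·(150.0 − 27)/(27 − 0) = 583.1 L/s.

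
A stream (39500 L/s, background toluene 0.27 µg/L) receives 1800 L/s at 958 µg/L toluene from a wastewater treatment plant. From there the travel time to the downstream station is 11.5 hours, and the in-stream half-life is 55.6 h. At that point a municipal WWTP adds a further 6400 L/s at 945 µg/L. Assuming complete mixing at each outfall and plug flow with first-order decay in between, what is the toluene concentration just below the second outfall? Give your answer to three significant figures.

After mixing, C = (39500·0.2700 + 1800·958.0) / 41300 = 1735000/41300 = 42.01 µg/L; combined flow 41300 L/s.
Half-life 55.6 h → k = ln 2 / 55.6 = 0.01247 h⁻¹ = 0.2992 d⁻¹.
Decay over the reach: 42.01·exp(−kt) = 42.01·0.8664 = 36.40 µg/L.
Second outfall: C = (41300·36.40 + 6400·945.0)/47700 = 158.3 µg/L.

158 µg/L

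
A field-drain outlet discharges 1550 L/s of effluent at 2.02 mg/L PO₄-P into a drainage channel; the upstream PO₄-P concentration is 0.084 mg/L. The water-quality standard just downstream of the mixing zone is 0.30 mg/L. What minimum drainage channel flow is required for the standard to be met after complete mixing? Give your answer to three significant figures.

12300 L/s

Set C_mix = 0.30: (Q·0.08400 + 1550·2.020) / (Q + 1550) = 0.30
→ Q = 1550·(2.020 − 0.30)/(0.30 − 0.08400) = 12340 L/s.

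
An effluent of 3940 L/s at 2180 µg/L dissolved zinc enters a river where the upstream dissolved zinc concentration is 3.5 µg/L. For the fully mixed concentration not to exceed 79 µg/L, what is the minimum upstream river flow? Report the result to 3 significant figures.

Set C_mix = 79: (Q·3.500 + 3940·2180) / (Q + 3940) = 79
→ Q = 3940·(2180 − 79)/(79 − 3.500) = 109600 L/s.

110000 L/s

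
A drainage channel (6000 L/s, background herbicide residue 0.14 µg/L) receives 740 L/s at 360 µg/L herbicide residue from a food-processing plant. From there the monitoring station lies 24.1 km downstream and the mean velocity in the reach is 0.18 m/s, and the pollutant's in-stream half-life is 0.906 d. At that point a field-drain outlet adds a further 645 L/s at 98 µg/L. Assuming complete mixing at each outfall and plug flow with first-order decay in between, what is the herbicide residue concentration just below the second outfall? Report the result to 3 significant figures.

After mixing, C = (6000·0.1400 + 740.0·360.0) / 6740 = 267200/6740 = 39.65 µg/L; combined flow 6740 L/s.
Travel time t = 24.1·1000 / 0.18 = 133900 s = 37.19 h.
Half-life 0.906 d → k = ln 2 / 0.906 = 0.7651 d⁻¹.
Decay over the reach: 39.65·exp(−kt) = 39.65·0.3056 = 12.12 µg/L.
At the second outfall, C = (6740·12.12 + 645.0·98.00) / (6740 + 645.0) = 19.62 µg/L.

19.6 µg/L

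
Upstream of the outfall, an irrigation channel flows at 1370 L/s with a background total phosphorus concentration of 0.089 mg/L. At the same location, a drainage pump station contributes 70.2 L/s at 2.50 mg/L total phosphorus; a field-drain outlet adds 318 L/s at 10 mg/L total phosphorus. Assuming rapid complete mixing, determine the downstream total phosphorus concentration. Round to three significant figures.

Mixed concentration C = ΣQC/ΣQ = (1370·0.08900 + 70.20·2.500 + 318.0·10.00) / 1758 = 3477/1758 = 1.978 mg/L.

1.98 mg/L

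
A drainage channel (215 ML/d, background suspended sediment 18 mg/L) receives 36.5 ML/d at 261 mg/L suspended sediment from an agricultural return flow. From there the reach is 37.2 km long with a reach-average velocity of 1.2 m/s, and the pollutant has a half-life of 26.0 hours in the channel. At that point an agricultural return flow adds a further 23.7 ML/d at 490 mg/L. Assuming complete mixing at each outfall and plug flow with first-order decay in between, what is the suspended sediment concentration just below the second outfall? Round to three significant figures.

Conservation of mass: C = (215.0·18.00 + 36.50·261.0) / 251.5 = 13400/251.5 = 53.27 mg/L; combined flow 251.5 ML/d.
Travel time t = 37.2·1000 / 1.2 = 31000 s = 8.611 h.
Half-life 26.0 h → k = ln 2 / 26.0 = 0.02666 h⁻¹ = 0.6398 d⁻¹.
Applying C = C₀e^(−kt): 53.27 × 0.7949 = 42.34 mg/L.
At the second outfall, C = (251.5·42.34 + 23.70·490.0) / (251.5 + 23.70) = 80.89 mg/L.

80.9 mg/L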